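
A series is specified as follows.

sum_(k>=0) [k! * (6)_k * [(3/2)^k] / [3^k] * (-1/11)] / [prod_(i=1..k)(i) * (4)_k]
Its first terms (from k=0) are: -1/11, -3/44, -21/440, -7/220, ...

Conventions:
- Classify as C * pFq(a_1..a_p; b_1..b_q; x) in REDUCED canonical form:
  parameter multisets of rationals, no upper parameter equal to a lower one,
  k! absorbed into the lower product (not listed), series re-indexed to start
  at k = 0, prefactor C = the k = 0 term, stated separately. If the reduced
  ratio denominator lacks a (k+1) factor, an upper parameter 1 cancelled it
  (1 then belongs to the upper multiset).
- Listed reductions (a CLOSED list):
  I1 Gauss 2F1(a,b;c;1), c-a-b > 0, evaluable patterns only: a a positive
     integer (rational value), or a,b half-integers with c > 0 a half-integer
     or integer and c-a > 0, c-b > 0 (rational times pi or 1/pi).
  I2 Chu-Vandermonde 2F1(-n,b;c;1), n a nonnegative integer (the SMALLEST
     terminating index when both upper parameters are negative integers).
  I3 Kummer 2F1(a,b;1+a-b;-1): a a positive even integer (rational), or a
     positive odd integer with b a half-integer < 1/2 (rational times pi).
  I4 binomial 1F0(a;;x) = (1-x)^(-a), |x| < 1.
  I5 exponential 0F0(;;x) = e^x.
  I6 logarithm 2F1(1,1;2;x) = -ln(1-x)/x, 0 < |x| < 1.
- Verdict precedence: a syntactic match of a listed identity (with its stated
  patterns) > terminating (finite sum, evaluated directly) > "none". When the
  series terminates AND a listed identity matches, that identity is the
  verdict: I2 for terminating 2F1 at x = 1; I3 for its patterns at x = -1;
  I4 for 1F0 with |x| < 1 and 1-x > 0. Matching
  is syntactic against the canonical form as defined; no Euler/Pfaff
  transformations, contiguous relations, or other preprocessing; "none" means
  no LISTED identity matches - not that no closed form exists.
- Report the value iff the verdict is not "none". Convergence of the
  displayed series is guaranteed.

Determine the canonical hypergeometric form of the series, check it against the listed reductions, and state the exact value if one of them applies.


Key observation: t_0 = -1/11 here, and the product of the first k integers (prefactor -1/11) is k!.
Consecutive-term ratio: r(k) = (1/2) * (k+1) (k+6) / [(k+4) (k+1)] - rational; roots negated = parameters, x = (1/2), C = -1/11.

Canonical form: C = -1/11 times 2F1 with upper {1, 6}, lower {4}, x = 1/2. Verdict: none (x = 1/2): each listed identity misses the multisets {1, 6} ; {4}.


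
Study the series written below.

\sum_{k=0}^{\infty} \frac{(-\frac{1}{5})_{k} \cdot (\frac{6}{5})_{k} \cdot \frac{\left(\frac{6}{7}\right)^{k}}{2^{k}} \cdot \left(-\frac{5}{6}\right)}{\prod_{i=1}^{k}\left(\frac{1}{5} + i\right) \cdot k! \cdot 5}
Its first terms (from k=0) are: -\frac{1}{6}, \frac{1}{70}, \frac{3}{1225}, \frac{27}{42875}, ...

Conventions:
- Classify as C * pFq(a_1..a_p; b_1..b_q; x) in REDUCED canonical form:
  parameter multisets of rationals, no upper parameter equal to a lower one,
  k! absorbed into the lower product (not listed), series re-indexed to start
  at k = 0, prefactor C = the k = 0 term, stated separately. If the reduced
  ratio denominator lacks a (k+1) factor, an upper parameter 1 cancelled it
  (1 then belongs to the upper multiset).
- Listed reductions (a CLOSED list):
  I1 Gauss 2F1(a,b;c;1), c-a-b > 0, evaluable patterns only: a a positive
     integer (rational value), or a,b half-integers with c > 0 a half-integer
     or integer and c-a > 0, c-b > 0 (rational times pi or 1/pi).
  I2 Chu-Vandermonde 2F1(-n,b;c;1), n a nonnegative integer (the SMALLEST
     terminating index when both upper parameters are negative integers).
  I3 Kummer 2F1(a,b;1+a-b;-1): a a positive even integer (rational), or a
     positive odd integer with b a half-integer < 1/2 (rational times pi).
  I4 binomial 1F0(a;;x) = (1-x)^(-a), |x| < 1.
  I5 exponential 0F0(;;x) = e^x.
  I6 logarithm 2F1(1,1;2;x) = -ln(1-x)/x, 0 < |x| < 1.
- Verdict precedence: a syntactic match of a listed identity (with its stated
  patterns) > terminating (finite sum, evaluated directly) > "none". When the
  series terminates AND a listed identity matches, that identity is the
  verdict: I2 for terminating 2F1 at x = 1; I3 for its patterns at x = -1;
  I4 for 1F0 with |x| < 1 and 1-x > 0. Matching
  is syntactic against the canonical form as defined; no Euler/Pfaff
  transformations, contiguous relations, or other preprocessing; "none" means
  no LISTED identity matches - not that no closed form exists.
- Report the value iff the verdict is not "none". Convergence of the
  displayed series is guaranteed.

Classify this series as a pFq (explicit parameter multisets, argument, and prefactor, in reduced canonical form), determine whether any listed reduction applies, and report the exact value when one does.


With C = -\frac{1}{6}: the canonical form is 1F0(-\frac{1}{5}; -; \frac{3}{7}). Verdict at x = \frac{3}{7}: binomial (I4) matches (the 1F0 binomial series: exponent 1/5, x = \frac{3}{7}). Sum: \left(-\frac{1}{6}\right) \cdot \left(\frac{4}{7}\right)^{\frac{1}{5}}.

Structural cue: x = \frac{3}{7} and the constant factors (C = -1/6, x = 3/7) combine into one prefactor.
Adjacent-term ratio: r(k) = \frac{3}{7} * (k-\frac{1}{5}) / [(k+1)] - rational in k. x = \frac{3}{7}; t_0 = -\frac{1}{6}; negate the roots.


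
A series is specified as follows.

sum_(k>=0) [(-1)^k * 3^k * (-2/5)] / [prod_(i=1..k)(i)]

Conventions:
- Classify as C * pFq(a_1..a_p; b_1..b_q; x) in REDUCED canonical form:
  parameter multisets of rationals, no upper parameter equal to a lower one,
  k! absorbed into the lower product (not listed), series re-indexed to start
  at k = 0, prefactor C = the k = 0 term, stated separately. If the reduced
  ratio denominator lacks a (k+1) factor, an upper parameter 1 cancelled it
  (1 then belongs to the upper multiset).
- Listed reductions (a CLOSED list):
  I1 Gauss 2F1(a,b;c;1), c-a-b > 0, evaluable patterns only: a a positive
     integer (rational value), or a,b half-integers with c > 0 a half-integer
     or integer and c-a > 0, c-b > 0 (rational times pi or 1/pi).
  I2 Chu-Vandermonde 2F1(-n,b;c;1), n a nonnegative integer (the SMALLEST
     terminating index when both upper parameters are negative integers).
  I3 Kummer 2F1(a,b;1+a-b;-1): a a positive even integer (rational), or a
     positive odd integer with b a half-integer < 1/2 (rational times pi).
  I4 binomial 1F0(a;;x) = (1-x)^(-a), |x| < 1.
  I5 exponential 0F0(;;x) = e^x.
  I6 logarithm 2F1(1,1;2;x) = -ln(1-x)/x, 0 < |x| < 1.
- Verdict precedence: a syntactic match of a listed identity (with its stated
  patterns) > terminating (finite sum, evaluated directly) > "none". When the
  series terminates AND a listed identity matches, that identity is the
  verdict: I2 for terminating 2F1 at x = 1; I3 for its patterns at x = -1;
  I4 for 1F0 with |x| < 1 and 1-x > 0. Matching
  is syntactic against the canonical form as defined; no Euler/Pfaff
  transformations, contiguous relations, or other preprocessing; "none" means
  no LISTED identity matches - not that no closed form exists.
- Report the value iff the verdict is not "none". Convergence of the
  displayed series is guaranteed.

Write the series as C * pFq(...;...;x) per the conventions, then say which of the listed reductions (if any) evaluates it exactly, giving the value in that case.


At argument -3: a 0F0 with upper {-}, lower {-}, scaled by C = -2/5. Verdict: the exponential series (I5) matches (the 0F0 exponential series at x = -3). Hence: (-2/5) * e^(-3).

First insight: x = (-3) and the product of the first k integers (C = -2/5, x = -3) is k!.
Term ratio: r(k) = (-3) * 1 / [(k+1)] - rational in k. x = (-3); t_0 = -2/5; negate the roots.


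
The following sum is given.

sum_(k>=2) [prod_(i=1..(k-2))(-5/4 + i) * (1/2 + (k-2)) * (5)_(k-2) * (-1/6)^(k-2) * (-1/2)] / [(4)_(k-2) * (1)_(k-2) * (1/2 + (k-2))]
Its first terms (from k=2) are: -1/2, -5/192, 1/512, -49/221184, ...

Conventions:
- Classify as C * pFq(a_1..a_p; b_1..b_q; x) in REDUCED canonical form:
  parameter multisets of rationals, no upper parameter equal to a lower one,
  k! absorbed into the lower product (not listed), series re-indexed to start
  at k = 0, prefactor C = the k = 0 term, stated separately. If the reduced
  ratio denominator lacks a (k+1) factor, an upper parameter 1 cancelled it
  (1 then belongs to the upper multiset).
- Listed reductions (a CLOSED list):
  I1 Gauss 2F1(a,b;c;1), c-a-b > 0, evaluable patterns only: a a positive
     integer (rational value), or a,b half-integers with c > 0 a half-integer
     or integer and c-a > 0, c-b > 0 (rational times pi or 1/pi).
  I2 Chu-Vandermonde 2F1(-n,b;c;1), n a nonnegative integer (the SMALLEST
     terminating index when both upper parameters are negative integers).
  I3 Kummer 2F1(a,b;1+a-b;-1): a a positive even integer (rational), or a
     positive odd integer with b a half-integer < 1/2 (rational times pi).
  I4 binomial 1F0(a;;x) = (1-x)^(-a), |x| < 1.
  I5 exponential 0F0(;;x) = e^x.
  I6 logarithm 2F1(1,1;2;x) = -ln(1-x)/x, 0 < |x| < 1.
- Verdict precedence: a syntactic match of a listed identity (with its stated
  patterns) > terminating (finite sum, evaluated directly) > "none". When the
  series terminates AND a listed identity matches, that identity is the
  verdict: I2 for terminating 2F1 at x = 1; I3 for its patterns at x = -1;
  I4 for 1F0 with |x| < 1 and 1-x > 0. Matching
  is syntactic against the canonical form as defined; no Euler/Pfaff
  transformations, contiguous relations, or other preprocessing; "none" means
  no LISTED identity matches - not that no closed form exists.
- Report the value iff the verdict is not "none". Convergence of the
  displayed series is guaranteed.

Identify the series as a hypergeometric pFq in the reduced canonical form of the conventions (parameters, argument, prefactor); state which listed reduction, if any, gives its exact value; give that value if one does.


Key observation: from the first term -1/2: the running product (prefactor -1/2) telescopes to a rising factorial.
Step ratio: r(k) = (-1/6) * (k-1/4) (k+5) / [(k+4) (k+1)] ; factor over Q: parameters, x = (-1/6), and C = -1/2.

Classification (C = -1/2): 2F1 with upper {-1/4, 5}, lower {4}, argument x = -1/6. Verdict: none - at argument -1/6 the multisets {-1/4, 5} ; {4} match no listed identity.


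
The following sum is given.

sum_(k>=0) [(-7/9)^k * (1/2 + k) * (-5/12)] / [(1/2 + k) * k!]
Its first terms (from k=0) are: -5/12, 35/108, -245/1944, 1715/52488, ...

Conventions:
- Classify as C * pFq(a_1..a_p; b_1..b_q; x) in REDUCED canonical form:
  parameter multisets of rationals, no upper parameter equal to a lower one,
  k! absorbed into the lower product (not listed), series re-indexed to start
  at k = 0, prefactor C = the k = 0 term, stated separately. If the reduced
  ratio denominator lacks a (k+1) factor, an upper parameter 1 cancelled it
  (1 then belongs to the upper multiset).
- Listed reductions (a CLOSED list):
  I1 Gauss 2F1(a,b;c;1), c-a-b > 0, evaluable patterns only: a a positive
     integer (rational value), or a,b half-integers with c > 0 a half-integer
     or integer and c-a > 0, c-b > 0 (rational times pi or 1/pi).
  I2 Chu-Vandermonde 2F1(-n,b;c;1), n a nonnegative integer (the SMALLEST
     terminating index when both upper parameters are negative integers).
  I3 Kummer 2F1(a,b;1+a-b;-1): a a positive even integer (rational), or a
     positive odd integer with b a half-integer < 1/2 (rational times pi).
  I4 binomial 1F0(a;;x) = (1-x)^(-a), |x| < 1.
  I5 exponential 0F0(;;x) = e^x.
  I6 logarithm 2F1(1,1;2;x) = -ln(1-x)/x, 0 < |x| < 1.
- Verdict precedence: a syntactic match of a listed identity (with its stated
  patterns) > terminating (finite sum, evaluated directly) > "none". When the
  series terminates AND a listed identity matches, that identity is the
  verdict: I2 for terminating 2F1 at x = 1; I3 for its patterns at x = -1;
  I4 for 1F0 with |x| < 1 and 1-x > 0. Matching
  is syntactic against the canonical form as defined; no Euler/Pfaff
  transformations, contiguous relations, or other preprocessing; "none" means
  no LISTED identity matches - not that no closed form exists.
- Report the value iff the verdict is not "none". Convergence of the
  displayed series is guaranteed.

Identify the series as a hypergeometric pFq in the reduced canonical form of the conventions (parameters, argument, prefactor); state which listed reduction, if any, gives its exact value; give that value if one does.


x = -7/9 here; the reduced form reads 0F0, upper {-}, lower {-}, C = -5/12. Verdict at x = -7/9: the I5 exponential reduction matches (the 0F0 exponential series at x = -7/9). Its exact value is (-5/12) * e^(-7/9).

Key step: t_0 being -5/12, the factor k + 1/2 cancels (top and bottom), leaving C = -5/12.
Term ratio: r(k) = (-7/9) * 1 / [(k+1)] - rational; roots negated = parameters, x = (-7/9), C = -5/12.


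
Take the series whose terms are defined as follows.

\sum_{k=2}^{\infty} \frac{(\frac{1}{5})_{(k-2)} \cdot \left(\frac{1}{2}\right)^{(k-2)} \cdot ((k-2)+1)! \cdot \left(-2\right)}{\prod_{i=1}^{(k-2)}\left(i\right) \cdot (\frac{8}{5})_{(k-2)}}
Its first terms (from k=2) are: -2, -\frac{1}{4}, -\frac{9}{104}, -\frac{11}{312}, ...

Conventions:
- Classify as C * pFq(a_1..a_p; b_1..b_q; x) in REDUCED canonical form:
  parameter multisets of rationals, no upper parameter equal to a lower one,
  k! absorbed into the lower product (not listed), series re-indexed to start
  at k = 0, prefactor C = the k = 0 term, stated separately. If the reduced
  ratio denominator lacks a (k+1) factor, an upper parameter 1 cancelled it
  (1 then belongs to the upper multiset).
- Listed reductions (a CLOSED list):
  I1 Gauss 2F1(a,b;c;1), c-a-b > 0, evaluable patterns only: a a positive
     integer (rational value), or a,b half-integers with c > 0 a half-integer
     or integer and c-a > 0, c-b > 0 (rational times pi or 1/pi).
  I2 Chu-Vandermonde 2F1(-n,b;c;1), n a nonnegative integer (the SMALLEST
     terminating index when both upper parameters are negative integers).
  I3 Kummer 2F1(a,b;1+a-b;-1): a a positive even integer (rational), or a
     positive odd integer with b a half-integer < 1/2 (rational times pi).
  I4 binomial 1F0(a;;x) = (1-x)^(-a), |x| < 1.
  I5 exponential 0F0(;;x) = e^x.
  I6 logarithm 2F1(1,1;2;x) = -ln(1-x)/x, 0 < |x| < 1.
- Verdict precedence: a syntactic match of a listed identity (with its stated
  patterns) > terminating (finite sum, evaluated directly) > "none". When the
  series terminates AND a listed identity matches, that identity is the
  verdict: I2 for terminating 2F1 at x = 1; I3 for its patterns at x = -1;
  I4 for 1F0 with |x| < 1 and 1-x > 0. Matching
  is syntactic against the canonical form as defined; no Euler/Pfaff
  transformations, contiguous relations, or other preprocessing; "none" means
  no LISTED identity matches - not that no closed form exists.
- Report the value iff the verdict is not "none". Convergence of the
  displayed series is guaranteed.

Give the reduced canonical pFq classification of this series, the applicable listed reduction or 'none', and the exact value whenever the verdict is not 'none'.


At argument \frac{1}{2}: a 2F1 with upper {\frac{1}{5}, 2}, lower {\frac{8}{5}}, scaled by C = -2. Verdict: no listed reduction: x = \frac{1}{2} and upper {\frac{1}{5}, 2} fail every I1-I6 pattern.

Key observation: t_0 = -2 here, and the factorial ratio (C = -2) (k+a-1)!/(a-1)! is a rising factorial (a)_k.
Adjacent-term ratio: r(k) = \frac{1}{2} * (k+\frac{1}{5}) (k+2) / [(k+\frac{8}{5}) (k+1)] - rational in k. x = \frac{1}{2}; t_0 = -2; negate the roots.


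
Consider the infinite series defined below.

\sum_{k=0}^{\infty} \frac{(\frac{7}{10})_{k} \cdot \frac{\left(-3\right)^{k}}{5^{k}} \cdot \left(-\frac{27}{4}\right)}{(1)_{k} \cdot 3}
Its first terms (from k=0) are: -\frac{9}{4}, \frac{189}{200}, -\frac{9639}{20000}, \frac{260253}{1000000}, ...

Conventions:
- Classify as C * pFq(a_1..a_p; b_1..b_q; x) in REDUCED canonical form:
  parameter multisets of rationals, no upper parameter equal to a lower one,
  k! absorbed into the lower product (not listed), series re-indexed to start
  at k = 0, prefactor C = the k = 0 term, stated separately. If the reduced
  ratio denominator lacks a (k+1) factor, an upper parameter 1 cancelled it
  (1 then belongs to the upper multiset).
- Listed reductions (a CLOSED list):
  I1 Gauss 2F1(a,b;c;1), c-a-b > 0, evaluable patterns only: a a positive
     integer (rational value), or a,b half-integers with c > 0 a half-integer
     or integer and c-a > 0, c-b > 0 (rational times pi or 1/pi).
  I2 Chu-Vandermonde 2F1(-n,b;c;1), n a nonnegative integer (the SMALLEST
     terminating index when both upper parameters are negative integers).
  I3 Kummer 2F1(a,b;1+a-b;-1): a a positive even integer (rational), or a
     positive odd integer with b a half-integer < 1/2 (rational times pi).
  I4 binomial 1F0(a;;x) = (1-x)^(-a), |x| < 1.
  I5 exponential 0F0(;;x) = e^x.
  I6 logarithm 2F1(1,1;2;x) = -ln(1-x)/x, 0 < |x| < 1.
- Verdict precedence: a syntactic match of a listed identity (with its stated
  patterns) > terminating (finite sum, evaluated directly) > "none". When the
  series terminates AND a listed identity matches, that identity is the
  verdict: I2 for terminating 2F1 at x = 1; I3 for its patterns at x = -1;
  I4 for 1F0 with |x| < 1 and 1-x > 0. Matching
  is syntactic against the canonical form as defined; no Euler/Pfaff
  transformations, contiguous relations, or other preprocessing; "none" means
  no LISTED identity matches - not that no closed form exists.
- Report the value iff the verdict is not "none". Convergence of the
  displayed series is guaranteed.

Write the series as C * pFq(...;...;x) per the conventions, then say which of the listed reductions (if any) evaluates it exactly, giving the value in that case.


The series (x = -\frac{3}{5}) is 1F0: upper {\frac{7}{10}}, lower {-}, prefactor -\frac{9}{4}. Verdict (x = -\frac{3}{5}): the I4 binomial reduction applies (the 1F0 binomial series: exponent -7/10, x = -\frac{3}{5}). Exact value: \left(-\frac{9}{4}\right) \cdot \left(\frac{8}{5}\right)^{-\frac{7}{10}}.

Key step: from the first term -\frac{9}{4}: the two geometric factors (prefactor -9/4) combine into one argument.
Consecutive-term ratio: r(k) = -\frac{3}{5} * (k+\frac{7}{10}) / [(k+1)] - rational; roots negated = parameters, x = -\frac{3}{5}, C = -\frac{9}{4}.


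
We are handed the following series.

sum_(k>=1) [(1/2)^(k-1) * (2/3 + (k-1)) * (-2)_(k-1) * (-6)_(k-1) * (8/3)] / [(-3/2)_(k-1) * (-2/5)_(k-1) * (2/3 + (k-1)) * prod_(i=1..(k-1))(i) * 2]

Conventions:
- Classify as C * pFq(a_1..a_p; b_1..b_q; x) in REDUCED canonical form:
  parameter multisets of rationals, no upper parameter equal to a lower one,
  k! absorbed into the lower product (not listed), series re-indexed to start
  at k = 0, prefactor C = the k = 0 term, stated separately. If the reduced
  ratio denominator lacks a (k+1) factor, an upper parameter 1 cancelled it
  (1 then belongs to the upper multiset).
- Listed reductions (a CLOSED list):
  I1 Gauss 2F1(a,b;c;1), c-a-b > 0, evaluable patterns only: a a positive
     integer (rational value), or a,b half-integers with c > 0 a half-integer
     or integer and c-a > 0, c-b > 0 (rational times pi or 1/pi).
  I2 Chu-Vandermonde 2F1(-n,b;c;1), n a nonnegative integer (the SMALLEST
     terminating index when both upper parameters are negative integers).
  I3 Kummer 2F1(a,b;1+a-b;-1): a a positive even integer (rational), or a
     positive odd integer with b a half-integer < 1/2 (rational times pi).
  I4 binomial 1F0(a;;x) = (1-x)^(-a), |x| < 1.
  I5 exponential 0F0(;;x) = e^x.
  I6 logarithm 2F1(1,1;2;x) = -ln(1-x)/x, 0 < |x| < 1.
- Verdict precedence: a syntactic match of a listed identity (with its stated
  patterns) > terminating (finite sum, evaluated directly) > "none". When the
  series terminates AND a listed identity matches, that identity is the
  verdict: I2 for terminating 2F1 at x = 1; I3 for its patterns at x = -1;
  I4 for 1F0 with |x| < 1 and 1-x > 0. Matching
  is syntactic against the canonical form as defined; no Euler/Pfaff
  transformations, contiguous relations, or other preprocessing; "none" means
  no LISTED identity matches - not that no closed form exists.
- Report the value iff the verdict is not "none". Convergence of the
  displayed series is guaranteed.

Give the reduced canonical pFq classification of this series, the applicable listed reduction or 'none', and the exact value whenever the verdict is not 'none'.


Key step: t_0 = 4/3 here, and the product of the first k integers (prefactor 4/3) is k!.
Ratio: r(k) = (1/2) * (k-6) (k-2) / [(k-3/2) (k-2/5) (k+1)] - poly over poly, x = (1/2) from leading terms; C = 4/3 at k = 0.

This is 4/3 * 2F2(-6, -2; -3/2, -2/5; 1/2) in reduced canonical form. Verdict: terminating (-2 upstairs). 3 nonzero terms in all; added directly. Its exact value is -368/9.


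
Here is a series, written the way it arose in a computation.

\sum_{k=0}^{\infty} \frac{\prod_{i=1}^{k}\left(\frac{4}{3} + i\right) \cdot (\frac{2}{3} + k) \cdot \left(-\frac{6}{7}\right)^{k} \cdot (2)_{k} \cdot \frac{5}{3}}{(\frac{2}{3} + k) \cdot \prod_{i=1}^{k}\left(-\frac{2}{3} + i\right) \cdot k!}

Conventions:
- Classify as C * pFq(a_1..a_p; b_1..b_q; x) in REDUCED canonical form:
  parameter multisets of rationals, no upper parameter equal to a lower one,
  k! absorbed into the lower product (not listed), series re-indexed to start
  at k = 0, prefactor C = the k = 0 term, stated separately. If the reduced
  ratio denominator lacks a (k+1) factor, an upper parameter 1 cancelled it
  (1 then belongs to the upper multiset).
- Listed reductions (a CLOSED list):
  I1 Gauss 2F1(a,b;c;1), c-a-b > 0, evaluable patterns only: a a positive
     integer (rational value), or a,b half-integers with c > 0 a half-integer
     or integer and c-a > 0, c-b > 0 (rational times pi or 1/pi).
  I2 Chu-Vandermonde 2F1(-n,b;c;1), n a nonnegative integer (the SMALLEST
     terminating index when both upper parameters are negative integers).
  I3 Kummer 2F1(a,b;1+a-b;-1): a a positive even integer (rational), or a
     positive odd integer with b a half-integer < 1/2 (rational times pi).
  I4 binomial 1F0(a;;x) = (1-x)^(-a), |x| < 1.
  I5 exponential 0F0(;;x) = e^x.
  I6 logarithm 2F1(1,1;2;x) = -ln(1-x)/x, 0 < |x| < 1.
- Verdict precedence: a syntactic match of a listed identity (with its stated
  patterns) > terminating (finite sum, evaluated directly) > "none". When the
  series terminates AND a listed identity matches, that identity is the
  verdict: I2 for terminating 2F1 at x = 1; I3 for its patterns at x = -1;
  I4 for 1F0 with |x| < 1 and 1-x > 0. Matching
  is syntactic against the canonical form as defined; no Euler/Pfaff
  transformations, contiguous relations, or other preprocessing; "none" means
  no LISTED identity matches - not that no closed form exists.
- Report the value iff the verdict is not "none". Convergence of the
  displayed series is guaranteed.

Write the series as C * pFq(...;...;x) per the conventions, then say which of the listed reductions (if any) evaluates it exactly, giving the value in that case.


The series (x = -\frac{6}{7}) is 2F1: upper {2, \frac{7}{3}}, lower {\frac{1}{3}}, prefactor \frac{5}{3}. Verdict: none. No listed pattern accepts 2F1(2, \frac{7}{3}; \frac{1}{3}; -\frac{6}{7}).

Key observation: x = -\frac{6}{7} and k + 2/3 divides numerator and denominator alike; prefactor 5/3 after cancelling.
Consecutive-term ratio: r(k) = -\frac{6}{7} * (k+2) (k+\frac{7}{3}) / [(k+\frac{1}{3}) (k+1)] ; factor over Q: parameters, x = -\frac{6}{7}, and C = \frac{5}{3}.


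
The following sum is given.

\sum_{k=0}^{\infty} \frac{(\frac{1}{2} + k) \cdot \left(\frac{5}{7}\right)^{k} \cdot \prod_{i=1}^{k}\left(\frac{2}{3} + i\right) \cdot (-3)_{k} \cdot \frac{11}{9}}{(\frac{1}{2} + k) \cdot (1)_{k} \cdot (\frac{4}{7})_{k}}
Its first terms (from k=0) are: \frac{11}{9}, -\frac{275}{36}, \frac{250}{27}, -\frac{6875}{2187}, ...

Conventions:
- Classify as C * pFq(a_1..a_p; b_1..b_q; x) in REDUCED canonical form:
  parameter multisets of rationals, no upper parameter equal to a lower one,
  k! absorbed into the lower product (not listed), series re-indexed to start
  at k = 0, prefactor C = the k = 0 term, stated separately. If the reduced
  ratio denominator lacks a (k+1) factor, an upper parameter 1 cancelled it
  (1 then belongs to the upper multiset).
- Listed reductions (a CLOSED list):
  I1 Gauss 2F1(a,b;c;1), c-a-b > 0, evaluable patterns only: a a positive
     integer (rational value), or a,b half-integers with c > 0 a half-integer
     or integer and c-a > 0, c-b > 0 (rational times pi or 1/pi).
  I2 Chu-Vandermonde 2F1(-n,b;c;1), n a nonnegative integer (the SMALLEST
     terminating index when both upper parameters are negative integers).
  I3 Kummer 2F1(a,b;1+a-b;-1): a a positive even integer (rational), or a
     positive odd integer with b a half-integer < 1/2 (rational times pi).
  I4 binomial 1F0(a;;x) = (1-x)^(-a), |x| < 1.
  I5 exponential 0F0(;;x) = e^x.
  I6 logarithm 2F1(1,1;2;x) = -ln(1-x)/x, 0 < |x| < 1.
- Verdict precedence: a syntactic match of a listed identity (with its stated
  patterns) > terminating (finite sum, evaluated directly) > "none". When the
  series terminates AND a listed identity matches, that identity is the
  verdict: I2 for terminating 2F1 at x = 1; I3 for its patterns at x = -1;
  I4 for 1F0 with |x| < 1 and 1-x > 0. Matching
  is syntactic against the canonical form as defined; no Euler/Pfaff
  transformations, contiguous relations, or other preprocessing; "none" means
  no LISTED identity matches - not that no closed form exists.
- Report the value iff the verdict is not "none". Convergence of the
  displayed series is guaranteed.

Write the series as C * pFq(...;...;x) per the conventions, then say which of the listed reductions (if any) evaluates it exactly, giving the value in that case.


With C = \frac{11}{9}: the canonical form is 2F1(-3, \frac{5}{3}; \frac{4}{7}; \frac{5}{7}). Verdict: terminating at k = 3: the factor (-3)_k kills every later term; summing the 4 survivors is exact. Hence: -\frac{2633}{8748}.

The tell: from the first term \frac{11}{9}: the running product (C = 11/9) telescopes to a rising factorial.
Term ratio: r(k) = \frac{5}{7} * (k-3) (k+\frac{5}{3}) / [(k+\frac{4}{7}) (k+1)] - rational in k. x = \frac{5}{7}; t_0 = \frac{11}{9}; negate the roots.


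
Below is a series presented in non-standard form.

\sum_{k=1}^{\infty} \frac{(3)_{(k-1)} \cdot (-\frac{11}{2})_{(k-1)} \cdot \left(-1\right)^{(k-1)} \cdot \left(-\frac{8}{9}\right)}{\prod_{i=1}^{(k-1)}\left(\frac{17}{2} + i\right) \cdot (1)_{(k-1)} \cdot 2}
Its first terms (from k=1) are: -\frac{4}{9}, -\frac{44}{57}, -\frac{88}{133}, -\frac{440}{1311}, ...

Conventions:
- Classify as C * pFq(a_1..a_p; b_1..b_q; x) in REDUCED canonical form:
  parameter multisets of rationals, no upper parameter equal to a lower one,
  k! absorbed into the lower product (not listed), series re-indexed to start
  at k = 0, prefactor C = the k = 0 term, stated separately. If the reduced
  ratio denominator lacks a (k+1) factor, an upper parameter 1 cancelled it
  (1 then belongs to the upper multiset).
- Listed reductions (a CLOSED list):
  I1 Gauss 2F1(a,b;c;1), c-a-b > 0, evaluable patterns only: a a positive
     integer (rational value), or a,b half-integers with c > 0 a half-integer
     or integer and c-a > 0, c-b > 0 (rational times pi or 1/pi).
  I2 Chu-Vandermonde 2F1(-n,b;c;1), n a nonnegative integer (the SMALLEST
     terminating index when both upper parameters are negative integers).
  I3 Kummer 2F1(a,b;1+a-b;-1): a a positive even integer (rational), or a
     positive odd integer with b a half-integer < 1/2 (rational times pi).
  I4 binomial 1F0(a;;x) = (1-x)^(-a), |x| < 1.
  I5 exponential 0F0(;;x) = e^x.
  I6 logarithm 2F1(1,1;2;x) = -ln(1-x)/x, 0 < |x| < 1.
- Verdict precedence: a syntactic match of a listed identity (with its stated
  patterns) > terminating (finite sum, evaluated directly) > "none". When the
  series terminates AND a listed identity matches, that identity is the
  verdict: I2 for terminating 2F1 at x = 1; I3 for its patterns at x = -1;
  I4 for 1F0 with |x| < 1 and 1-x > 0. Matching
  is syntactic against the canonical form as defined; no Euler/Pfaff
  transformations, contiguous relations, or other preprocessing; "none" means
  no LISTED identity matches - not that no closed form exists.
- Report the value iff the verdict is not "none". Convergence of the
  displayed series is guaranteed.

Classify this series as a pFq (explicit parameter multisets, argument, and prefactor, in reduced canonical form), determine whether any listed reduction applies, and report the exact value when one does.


With C = -\frac{4}{9}: the canonical form is 2F1(-\frac{11}{2}, 3; \frac{19}{2}; -1). Verdict (x = -1): the Kummer evaluation I3 applies (x = -1; c = \frac{19}{2} equals 1+a-b for upper {-\frac{11}{2}, 3}: listed pattern). Its exact value is \left(-\frac{12155}{16384}\right) \cdot \pi.

Key observation: t_0 being -\frac{4}{9}, (1)_k (C = -4/9, x = -1) is k! itself.
Term ratio: r(k) = -1 * (k-\frac{11}{2}) (k+3) / [(k+\frac{19}{2}) (k+1)] - rational in k. x = -1; t_0 = -\frac{4}{9}; negate the roots.


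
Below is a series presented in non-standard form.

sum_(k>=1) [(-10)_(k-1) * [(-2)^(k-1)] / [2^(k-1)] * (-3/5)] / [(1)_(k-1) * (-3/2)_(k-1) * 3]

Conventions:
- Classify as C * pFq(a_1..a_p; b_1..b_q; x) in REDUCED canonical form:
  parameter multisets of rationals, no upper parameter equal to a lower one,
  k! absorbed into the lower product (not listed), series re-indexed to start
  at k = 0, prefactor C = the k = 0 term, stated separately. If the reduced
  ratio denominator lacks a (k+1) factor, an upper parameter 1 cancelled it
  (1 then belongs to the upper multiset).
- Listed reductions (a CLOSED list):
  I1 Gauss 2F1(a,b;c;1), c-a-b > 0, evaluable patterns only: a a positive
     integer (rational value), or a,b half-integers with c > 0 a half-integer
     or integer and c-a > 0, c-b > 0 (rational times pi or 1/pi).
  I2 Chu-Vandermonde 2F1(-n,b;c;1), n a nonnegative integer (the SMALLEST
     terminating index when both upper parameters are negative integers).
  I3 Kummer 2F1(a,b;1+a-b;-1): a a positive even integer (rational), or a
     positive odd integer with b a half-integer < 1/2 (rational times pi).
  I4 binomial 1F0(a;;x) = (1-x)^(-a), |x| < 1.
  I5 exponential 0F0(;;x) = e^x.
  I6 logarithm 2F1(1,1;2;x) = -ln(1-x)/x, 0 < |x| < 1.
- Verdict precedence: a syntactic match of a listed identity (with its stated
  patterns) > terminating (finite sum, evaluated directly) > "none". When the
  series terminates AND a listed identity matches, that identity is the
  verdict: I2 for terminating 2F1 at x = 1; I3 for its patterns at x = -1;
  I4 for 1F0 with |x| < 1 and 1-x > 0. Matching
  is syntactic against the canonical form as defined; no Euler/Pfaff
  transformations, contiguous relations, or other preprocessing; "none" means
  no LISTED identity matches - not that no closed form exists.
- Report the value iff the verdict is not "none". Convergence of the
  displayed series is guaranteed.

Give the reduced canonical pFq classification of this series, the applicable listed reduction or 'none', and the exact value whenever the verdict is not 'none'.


This is -1/5 * 1F1(-10; -3/2; -1) in reduced canonical form. Verdict: terminating at k = 10: the factor (-10)_k kills every later term; summing the 11 survivors is exact. Value: -5931076339/30405375.

First insight: x = (-1) and the two k-th powers (prefactor -1/5) combine into one argument.
Consecutive-term ratio: r(k) = (-1) * (k-10) / [(k-3/2) (k+1)] - poly over poly, x = (-1) from leading terms; C = -1/5 at k = 0.


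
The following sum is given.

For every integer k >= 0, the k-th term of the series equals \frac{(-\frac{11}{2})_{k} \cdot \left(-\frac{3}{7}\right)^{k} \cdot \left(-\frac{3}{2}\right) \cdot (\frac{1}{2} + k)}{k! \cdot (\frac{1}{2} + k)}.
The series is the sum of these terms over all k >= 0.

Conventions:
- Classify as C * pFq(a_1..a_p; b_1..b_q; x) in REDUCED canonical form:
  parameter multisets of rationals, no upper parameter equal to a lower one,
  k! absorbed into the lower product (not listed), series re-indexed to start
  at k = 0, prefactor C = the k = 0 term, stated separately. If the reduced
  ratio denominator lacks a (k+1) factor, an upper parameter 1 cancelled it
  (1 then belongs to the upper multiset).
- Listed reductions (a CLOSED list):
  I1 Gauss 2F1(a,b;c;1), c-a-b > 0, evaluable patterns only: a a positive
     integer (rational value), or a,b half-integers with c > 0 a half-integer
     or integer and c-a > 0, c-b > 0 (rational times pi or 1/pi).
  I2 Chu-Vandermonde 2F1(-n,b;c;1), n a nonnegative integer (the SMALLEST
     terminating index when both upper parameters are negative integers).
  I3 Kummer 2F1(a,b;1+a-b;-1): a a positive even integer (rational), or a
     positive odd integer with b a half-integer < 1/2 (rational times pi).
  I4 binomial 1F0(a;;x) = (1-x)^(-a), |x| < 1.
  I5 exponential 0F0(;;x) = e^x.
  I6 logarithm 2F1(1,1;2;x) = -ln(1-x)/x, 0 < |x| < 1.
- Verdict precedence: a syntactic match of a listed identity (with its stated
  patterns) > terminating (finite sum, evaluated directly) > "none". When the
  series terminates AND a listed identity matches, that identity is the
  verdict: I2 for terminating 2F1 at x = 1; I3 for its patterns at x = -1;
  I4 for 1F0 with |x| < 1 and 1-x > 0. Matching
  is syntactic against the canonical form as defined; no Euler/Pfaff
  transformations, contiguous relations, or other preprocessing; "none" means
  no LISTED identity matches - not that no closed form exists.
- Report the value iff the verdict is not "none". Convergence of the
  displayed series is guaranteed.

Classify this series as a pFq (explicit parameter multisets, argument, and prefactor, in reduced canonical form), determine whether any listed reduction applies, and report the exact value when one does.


With C = -\frac{3}{2}: the canonical form is 1F0(-\frac{11}{2}; -; -\frac{3}{7}). Verdict: the I4 binomial reduction matches (the 1F0 binomial series: exponent 11/2, x = -\frac{3}{7}). Hence: \left(-\frac{3}{2}\right) \cdot \left(\frac{10}{7}\right)^{\frac{11}{2}}.

The tell: x = -\frac{3}{7} and striking the common factor k + 1/2 reduces the term (C = -3/2).
Adjacent-term ratio: r(k) = -\frac{3}{7} * (k-\frac{11}{2}) / [(k+1)] - rational in k, leading ratio -\frac{3}{7}; with t_0 = -\frac{3}{2}, classification follows.


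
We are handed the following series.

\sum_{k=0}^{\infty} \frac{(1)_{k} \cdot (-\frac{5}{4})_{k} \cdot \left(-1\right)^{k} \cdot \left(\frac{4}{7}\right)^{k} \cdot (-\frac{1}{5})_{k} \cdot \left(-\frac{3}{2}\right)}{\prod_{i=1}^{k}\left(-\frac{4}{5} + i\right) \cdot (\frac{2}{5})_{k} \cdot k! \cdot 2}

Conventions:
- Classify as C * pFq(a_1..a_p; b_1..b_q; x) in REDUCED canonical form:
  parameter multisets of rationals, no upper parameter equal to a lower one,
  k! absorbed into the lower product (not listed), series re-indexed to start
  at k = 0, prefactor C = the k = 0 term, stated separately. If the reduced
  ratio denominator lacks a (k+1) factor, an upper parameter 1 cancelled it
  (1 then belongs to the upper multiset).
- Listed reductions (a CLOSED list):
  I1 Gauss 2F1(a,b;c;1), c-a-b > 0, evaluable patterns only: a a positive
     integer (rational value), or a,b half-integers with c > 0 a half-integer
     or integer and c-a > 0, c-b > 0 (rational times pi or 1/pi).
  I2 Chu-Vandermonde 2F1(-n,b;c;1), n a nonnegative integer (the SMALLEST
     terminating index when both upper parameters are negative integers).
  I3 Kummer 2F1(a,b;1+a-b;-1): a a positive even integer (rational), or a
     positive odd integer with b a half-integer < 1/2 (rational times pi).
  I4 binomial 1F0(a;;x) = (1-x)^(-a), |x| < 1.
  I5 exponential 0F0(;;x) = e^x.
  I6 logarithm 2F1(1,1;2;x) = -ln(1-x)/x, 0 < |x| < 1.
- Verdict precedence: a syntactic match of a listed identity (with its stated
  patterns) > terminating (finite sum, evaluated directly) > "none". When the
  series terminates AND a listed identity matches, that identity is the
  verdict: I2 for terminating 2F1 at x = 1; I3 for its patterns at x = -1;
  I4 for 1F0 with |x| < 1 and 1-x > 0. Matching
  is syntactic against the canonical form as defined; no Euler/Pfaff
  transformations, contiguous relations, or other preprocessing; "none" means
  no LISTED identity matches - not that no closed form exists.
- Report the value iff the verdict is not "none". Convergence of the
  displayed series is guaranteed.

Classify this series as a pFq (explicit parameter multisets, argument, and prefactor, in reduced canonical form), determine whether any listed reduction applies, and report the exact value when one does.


The tell: t_0 being -\frac{3}{4}, the (-1)^k factor (C = -3/4, x = -4/7) folds into the argument's sign.
Term ratio: r(k) = -\frac{4}{7} * (k-\frac{5}{4}) (k-\frac{1}{5}) (k+1) / [(k+\frac{1}{5}) (k+\frac{2}{5}) (k+1)] - rational in k, leading ratio -\frac{4}{7}; with t_0 = -\frac{3}{4}, classification follows.

At argument -\frac{4}{7}: a 3F2 with upper {-\frac{5}{4}, -\frac{1}{5}, 1}, lower {\frac{1}{5}, \frac{2}{5}}, scaled by C = -\frac{3}{4}. Verdict: none. No listed pattern accepts 3F2(-\frac{5}{4}, -\frac{1}{5}, 1; \frac{1}{5}, \frac{2}{5}; -\frac{4}{7}).


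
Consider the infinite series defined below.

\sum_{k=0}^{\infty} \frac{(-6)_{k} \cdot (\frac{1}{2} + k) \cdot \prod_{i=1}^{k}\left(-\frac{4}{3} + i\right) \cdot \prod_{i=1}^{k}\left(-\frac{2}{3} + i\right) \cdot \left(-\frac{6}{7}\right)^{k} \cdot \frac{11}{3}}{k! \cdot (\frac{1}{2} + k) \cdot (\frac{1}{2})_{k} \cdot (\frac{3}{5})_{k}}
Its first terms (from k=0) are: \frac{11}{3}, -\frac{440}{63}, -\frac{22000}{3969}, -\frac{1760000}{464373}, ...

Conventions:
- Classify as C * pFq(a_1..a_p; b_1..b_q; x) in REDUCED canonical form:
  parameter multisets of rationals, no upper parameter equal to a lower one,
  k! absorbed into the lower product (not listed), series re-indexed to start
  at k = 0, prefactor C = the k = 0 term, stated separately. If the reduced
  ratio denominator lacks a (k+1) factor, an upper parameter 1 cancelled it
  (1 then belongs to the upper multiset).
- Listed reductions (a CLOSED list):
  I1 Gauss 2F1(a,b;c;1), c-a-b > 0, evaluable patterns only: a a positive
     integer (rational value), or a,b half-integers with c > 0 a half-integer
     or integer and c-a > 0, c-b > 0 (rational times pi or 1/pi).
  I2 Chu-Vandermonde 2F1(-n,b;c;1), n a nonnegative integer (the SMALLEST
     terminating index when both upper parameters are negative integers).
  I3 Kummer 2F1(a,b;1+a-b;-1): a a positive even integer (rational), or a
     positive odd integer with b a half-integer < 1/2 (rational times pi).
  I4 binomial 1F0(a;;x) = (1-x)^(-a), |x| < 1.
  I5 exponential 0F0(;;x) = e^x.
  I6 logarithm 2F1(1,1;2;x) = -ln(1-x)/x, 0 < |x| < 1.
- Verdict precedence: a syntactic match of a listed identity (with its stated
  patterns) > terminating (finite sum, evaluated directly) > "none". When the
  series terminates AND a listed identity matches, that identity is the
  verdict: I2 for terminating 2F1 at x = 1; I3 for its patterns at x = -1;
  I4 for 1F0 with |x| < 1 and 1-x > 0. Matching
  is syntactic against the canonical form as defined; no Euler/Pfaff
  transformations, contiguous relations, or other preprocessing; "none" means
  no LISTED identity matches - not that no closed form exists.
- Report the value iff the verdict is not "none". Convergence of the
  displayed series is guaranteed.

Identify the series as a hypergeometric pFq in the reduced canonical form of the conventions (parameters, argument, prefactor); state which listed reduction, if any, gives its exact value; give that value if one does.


Canonical form: C = \frac{11}{3} times 3F2 with upper {-6, -\frac{1}{3}, \frac{1}{3}}, lower {\frac{1}{2}, \frac{3}{5}}, x = -\frac{6}{7}. Verdict: terminating (-6 upstairs). 7 nonzero terms in all; added directly. Hence: -\frac{834180998159839}{56083581481473}.

The tell: t_0 = \frac{11}{3} here, and the factor k + 1/2 cancels (top and bottom), leaving prefactor 11/3.
Adjacent-term ratio: r(k) = -\frac{6}{7} * (k-6) (k-\frac{1}{3}) (k+\frac{1}{3}) / [(k+\frac{1}{2}) (k+\frac{3}{5}) (k+1)] - rational in k, leading ratio -\frac{6}{7}; with t_0 = \frac{11}{3}, classification follows.


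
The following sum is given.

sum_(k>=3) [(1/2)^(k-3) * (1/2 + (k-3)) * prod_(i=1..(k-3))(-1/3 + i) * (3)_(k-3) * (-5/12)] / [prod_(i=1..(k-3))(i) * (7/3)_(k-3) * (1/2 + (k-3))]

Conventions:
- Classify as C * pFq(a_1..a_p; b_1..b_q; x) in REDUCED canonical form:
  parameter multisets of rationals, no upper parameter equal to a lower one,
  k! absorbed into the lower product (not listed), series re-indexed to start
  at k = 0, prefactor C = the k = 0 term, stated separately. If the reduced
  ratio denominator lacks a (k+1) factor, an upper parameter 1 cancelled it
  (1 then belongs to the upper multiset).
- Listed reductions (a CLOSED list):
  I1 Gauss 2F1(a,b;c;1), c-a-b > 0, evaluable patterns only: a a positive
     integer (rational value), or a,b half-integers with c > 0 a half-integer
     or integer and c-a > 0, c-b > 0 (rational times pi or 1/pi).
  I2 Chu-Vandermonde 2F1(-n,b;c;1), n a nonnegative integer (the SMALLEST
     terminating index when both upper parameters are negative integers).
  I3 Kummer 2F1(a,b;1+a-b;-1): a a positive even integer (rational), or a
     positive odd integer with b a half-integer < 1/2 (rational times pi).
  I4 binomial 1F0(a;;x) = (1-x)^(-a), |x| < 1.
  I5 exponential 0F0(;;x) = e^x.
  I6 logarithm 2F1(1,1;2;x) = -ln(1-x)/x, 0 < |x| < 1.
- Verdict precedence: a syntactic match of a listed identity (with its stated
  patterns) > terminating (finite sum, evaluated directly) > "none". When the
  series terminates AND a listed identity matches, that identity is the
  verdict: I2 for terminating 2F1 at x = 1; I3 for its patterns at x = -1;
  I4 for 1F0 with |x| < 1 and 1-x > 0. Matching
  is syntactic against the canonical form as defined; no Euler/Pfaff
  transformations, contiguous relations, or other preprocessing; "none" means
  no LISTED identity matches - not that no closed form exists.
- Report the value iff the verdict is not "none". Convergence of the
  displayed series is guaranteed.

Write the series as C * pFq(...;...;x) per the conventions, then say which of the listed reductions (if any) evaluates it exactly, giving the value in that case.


At argument 1/2: a 2F1 with upper {2/3, 3}, lower {7/3}, scaled by C = -5/12. Verdict: none - this 2F1 at x = 1/2 matches no listed pattern, and upper {2/3, 3} holds no stopper.

The tell: with t_0 = -5/12, the running product (C = -5/12) telescopes to a rising factorial.
Ratio: r(k) = (1/2) * (k+2/3) (k+3) / [(k+7/3) (k+1)] ; factor over Q: parameters, x = (1/2), and C = -5/12.
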